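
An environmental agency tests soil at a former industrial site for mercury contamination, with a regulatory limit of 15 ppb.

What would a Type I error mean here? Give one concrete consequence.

With the conventional null hypothesis that the mercury concentration is at or below 15 ppb (safe):
A Type I error is rejecting H₀ when H₀ is true.
Here that means declaring the site contaminated and ordering remediation when actually the mercury concentration is at or below 15 ppb (safe).

A Type I error would mean concluding that the mercury concentration exceeds 15 ppb when in fact the mercury concentration is at or below 15 ppb (safe). Consequence: a clean site is subjected to costly and unnecessary remediation.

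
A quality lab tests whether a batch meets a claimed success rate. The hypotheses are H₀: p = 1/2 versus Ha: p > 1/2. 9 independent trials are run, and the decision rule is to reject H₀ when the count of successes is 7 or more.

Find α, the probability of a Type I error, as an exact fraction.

α = P(reject H₀ | H₀ true) = P(Y ≥ 7 | p = 1/2), with Y ~ Binomial(9, 1/2).
Summing the upper tail: (36 + 9 + 1) / 2^9 = 46/512 = 23/256.

23/256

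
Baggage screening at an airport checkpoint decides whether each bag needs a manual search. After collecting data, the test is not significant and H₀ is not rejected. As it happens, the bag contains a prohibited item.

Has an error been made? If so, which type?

The conventional null hypothesis here is that the bag contains no prohibited items.
H₀ was not rejected, but H₀ is actually false.
Failing to reject a false null hypothesis is a Type II error (false negative).

Type II error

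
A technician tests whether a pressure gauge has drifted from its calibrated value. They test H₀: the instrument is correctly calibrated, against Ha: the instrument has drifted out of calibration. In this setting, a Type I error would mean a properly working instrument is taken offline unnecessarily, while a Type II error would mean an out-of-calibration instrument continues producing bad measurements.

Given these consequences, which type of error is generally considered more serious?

Type II error

The Type II consequence (an out-of-calibration instrument continues producing bad measurements) is more severe than the Type I consequence (a properly working instrument is taken offline unnecessarily).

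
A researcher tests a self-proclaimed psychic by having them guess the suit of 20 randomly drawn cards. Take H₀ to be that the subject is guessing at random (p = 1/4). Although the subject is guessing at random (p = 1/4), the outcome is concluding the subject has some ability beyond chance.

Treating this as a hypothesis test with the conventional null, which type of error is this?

'Concluding the subject has some ability beyond chance' corresponds to rejecting H₀.
H₀ was rejected but H₀ is true — a Type I error (false positive).

Type I error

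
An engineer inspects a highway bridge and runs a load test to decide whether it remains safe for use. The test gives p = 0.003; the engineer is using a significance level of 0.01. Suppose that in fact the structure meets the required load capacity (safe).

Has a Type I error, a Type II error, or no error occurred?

Type I error

The conventional null hypothesis is that the structure meets the required load capacity (safe).
Since p = 0.003 < α = 0.01, H₀ is rejected.
H₀ is true (actually the structure meets the required load capacity (safe)).
Rejecting a true H₀ is a Type I error.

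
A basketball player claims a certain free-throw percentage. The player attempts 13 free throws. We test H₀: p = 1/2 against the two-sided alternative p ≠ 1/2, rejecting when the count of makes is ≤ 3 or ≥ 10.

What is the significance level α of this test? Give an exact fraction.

189/2048

The significance level is the null-hypothesis probability of the rejection region {≤3} ∪ {≥10}.
By symmetry, α = 2·P(S ≤ 3) = 2·(1 + 13 + 78 + 286)/8192 = 756/8192 = 189/2048.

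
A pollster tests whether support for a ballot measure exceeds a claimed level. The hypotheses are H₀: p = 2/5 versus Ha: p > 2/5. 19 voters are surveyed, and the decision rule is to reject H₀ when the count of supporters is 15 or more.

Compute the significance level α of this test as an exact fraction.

2443902976/3814697265625

The Type I error probability is α = P(K ≥ 15) computed under H₀, where K ~ Binomial(19, 2/5).
Adding the binomial terms for j = 15 through 19 with p = 2/5 yields 2443902976/3814697265625.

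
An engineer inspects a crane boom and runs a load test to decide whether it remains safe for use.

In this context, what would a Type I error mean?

A Type I error would mean concluding that the structure is structurally deficient when in fact the structure meets the required load capacity (safe).

With the conventional null hypothesis that the structure meets the required load capacity (safe):
A Type I error is rejecting H₀ when H₀ is true.
Here that means closing the structure for repairs when actually the structure meets the required load capacity (safe).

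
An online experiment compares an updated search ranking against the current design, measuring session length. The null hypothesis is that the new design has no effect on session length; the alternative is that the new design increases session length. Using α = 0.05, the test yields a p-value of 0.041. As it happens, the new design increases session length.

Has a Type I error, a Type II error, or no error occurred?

Since p = 0.041 < α = 0.05, H₀ is rejected.
H₀ is false (actually the new design increases session length).
The decision matches the true state — no error.

No error — this is a correct decision.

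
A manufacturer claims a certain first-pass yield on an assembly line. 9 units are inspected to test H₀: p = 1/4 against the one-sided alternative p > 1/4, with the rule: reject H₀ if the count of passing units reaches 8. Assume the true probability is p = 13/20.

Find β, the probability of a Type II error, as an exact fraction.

β = P(fail to reject H₀ | Ha true) = P(K ≤ 7 | p = 13/20), K ~ Binomial(9, 13/20).
Summing C(9,j)·(13/20)^j·(7/20)^{9-j} for j = 0..7 gives 112501116301/128000000000.

112501116301/128000000000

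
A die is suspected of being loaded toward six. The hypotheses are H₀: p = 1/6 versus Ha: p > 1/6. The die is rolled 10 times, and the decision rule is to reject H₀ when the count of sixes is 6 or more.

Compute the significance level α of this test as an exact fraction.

α = P(reject H₀ | H₀ true) = P(X ≥ 6 | p = 1/6), with X ~ Binomial(10, 1/6).
P(X ≥ 6) = Σ_{j=6}^{10} C(10,j)·(1/6)^j·(5/6)^{10-j} = 24571/10077696.

24571/10077696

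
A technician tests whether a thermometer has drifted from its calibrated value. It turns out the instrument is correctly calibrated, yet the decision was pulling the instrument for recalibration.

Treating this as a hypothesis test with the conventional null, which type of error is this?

Type I error

The null hypothesis here is that the instrument is correctly calibrated.
'Pulling the instrument for recalibration' corresponds to rejecting H₀.
H₀ was rejected but H₀ is true — a Type I error (false positive).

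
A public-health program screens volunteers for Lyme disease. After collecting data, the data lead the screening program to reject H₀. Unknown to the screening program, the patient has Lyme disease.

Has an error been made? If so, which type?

No error — this is a correct decision.

The conventional null hypothesis here is that the patient does not have Lyme disease.
The test rejected a false H₀ — the decision matches the true state.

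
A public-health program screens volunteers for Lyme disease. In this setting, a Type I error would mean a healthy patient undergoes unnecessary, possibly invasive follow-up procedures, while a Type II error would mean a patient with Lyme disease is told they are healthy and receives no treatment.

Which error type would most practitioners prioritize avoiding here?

Type II error

The Type II consequence (a patient with Lyme disease is told they are healthy and receives no treatment) is more severe than the Type I consequence (a healthy patient undergoes unnecessary, possibly invasive follow-up procedures).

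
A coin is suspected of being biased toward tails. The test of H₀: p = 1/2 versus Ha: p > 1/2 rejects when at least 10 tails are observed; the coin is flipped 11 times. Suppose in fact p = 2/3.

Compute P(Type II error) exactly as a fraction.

163835/177147

β = P(fail to reject H₀ | Ha true) = P(K ≤ 9 | p = 2/3), K ~ Binomial(11, 2/3).
Adding the binomial probabilities P(K=0)+…+P(K=9) at p = 2/3 gives 163835/177147.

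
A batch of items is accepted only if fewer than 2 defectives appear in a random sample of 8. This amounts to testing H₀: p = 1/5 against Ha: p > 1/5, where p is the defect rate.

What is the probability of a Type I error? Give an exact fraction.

194017/390625

α = P(reject H₀ | H₀ true) = P(Y ≥ 2 | p = 1/5), Y ~ Binomial(8, 1/5).
α = 1 − P(Y ≤ 1) = 1 − 196608/390625 = 194017/390625.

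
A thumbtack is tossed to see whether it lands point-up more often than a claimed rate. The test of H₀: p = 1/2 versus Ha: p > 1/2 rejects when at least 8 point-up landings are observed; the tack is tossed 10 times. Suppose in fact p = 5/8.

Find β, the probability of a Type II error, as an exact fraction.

211794831/268435456

Under the alternative p = 5/8, Y ~ Binomial(10, 5/8); β is the probability the test does not reject, P(Y < 8).
Equivalently, β = 1 − P(Y ≥ 8) = 211794831/268435456.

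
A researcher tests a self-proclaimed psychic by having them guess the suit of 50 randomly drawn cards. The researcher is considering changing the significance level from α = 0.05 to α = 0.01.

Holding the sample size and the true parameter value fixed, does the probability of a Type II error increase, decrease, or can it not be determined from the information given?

A smaller α moves the rejection region further into the tail. With the alternative true, more outcomes now fall outside the rejection region, so failing to reject becomes more likely.

It increases.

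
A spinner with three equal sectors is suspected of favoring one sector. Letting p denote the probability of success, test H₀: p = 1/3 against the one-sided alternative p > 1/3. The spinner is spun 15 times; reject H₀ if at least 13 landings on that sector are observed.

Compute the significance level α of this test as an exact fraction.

451/14348907

The Type I error probability is α = P(K ≥ 13) computed under H₀, where K ~ Binomial(15, 1/3).
Adding the binomial terms for j = 13 through 15 with p = 1/3 yields 451/14348907.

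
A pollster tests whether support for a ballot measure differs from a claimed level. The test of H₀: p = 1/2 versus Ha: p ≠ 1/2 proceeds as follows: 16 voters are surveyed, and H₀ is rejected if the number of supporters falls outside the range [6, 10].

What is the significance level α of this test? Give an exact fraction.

α = P(S ≤ 5 or S ≥ 11 | p = 1/2), S ~ Binomial(16, 1/2).
The two tails are symmetric, so α = 2·(1 + 16 + 120 + 560 + 1820 + 4368)/2^16 = 13770/65536 = 6885/32768.

6885/32768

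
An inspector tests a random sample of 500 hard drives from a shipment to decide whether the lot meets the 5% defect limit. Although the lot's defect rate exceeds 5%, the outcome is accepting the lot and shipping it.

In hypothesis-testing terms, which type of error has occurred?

Type II error

The null hypothesis here is that the lot's defect rate is 5% (within specification).
'Accepting the lot and shipping it' corresponds to failing to reject H₀.
H₀ was not rejected but H₀ is false — a Type II error (false negative).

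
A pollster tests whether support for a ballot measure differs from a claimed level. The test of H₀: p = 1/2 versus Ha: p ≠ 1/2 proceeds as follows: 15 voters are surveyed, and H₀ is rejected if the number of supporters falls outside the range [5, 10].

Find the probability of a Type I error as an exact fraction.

The significance level is the null-hypothesis probability of the rejection region {≤4} ∪ {≥11}.
Each tail has probability (1 + 15 + 105 + 455 + 1365)/32768; doubling gives α = 3882/32768 = 1941/16384.

1941/16384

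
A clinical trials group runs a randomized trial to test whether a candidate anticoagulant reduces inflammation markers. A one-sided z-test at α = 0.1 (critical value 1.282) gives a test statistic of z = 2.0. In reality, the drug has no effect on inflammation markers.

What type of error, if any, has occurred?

Type I error

The conventional null hypothesis is that the drug has no effect on inflammation markers.
Since z = 2.0 > z* = 1.282, H₀ is rejected.
H₀ is true (actually the drug has no effect on inflammation markers).
Rejecting a true H₀ is a Type I error.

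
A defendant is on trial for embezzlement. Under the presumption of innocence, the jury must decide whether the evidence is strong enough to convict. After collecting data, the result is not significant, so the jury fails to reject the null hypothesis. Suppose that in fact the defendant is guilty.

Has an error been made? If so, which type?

Type II error

The conventional null hypothesis here is that the defendant is innocent.
H₀ was not rejected, but H₀ is actually false.
Failing to reject a false null hypothesis is a Type II error (false negative).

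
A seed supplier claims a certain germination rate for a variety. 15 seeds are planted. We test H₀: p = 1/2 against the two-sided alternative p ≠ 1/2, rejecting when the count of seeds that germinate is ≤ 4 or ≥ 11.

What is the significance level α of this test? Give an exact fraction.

α = P(Y ≤ 4 or Y ≥ 11 | p = 1/2), Y ~ Binomial(15, 1/2).
Each tail has probability (1 + 15 + 105 + 455 + 1365)/32768; doubling gives α = 3882/32768 = 1941/16384.

1941/16384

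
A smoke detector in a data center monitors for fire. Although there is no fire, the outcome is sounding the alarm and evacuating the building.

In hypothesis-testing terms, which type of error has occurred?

Type I error

The null hypothesis here is that there is no fire.
'Sounding the alarm and evacuating the building' corresponds to rejecting H₀.
H₀ was rejected but H₀ is true — a Type I error (false positive).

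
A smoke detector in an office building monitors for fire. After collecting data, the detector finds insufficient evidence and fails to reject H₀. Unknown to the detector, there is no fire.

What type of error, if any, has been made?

The conventional null hypothesis here is that there is no fire.
The test retained a true H₀ — the decision matches the true state.

Neither — the decision is correct.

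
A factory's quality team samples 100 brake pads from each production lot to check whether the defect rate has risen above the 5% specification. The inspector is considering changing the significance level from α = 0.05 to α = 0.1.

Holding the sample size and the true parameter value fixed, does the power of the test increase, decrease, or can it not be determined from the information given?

It increases.

A larger α widens the rejection region, so when the alternative is true more outcomes lead to rejection — failing to reject becomes less likely.
Since power = 1 − β and β decreases, power increases.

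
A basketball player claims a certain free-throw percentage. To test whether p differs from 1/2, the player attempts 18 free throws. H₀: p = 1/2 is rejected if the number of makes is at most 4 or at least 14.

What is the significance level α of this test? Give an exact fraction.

Under H₀, S ~ Binomial(18, 1/2); α is the probability of landing in either tail, P(S ≤ 4) + P(S ≥ 14).
The two tails are symmetric, so α = 2·(1 + 18 + 153 + 816 + 3060)/2^18 = 8096/262144 = 253/8192.

253/8192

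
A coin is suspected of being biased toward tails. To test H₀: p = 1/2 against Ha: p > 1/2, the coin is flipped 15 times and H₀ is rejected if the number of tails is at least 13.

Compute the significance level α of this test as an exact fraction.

121/32768

α = P(reject H₀ | H₀ true) = P(S ≥ 13 | p = 1/2), with S ~ Binomial(15, 1/2).
Summing the upper tail: (105 + 15 + 1) / 2^15 = 121/32768.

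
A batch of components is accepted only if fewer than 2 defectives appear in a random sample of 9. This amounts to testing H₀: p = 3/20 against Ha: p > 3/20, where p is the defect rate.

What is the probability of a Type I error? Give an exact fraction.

51266668149/128000000000

The significance level is the probability, assuming p = 3/20, of seeing 2 or more defectives in 9 draws.
Via the complement, α = 1 − Σ_{j=0}^{1} C(9,j)(3/20)^j(17/20)^{9-j} = 51266668149/128000000000.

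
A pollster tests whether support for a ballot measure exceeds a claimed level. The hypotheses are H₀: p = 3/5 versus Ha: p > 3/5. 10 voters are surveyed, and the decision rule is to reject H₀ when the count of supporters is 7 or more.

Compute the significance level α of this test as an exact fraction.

3733209/9765625

The Type I error probability is α = P(X ≥ 7) computed under H₀, where X ~ Binomial(10, 3/5).
Adding the binomial terms for j = 7 through 10 with p = 3/5 yields 3733209/9765625.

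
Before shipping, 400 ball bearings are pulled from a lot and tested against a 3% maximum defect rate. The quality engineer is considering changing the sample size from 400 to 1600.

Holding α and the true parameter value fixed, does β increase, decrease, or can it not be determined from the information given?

It decreases.

Increasing n separates the H₀ and Ha sampling distributions, so under Ha fewer outcomes land in the acceptance region.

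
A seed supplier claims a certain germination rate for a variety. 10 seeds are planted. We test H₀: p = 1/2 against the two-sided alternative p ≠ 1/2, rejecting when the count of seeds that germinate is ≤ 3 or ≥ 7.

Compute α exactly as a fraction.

11/32

The significance level is the null-hypothesis probability of the rejection region {≤3} ∪ {≥7}.
By symmetry, α = 2·P(X ≤ 3) = 2·(1 + 10 + 45 + 120)/1024 = 352/1024 = 11/32.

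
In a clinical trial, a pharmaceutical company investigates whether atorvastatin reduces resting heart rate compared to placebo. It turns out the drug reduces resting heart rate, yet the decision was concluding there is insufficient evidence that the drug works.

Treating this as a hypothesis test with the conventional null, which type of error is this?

Type II error

The null hypothesis here is that the drug has no effect on resting heart rate.
'Concluding there is insufficient evidence that the drug works' corresponds to failing to reject H₀.
H₀ was not rejected but H₀ is false — a Type II error (false negative).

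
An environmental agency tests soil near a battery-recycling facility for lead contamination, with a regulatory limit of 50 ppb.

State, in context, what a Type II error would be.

A Type II error would mean concluding that the lead concentration is at or below 50 ppb (safe) (or at least failing to establish that the lead concentration exceeds 50 ppb) when in fact the lead concentration exceeds 50 ppb.

With the conventional null hypothesis that the lead concentration is at or below 50 ppb (safe):
A Type II error is failing to reject H₀ when H₀ is false.
Here that means certifying the site as safe when actually the lead concentration exceeds 50 ppb.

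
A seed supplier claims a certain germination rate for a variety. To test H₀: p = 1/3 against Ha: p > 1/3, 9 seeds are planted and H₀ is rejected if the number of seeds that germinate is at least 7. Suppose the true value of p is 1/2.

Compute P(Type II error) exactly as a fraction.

233/256

β = P(fail to reject H₀ | Ha true) = P(Y ≤ 6 | p = 1/2), Y ~ Binomial(9, 1/2).
Summing C(9,j)·(1/2)^j·(1/2)^{9-j} for j = 0..6 gives 233/256.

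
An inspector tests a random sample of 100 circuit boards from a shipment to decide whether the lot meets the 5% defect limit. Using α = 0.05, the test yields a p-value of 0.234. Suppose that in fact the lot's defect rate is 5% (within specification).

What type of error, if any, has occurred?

Neither — the decision is correct.

The conventional null hypothesis is that the lot's defect rate is 5% (within specification).
Since p = 0.234 ≥ α = 0.05, H₀ is not rejected.
H₀ is true (actually the lot's defect rate is 5% (within specification)).
The decision matches the true state — no error.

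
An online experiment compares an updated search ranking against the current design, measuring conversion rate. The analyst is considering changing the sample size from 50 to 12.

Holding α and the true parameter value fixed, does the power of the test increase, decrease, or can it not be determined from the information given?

It decreases.

Reducing n widens both sampling distributions, so the test has less ability to distinguish Ha from H₀.
Since power = 1 − β and β increases, power decreases.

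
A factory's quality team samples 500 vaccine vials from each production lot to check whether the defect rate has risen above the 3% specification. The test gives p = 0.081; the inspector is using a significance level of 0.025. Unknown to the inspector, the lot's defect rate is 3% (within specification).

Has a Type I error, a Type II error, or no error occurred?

No error — this is a correct decision.

The conventional null hypothesis is that the lot's defect rate is 3% (within specification).
Since p = 0.081 ≥ α = 0.025, H₀ is not rejected.
H₀ is true (actually the lot's defect rate is 3% (within specification)).
The decision matches the true state — no error.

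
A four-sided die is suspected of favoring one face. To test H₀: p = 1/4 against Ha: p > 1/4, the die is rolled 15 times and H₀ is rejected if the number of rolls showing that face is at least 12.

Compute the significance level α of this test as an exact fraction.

3319/268435456

The Type I error probability is α = P(K ≥ 12) computed under H₀, where K ~ Binomial(15, 1/4).
Summing C(15,j)(1/4)^j(3/4)^{15−j} for j = 12,…,15 gives 3319/268435456.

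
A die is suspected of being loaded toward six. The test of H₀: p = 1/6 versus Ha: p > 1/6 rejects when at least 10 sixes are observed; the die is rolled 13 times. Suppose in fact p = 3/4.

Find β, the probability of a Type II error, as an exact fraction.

3487541/8388608

β = P(fail to reject H₀ | Ha true) = P(Y ≤ 9 | p = 3/4), Y ~ Binomial(13, 3/4).
Adding the binomial probabilities P(Y=0)+…+P(Y=9) at p = 3/4 gives 3487541/8388608.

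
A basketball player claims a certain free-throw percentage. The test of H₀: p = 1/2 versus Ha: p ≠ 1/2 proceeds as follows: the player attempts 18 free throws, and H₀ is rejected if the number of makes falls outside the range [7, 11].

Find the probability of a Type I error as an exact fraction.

7795/32768

The significance level is the null-hypothesis probability of the rejection region {≤6} ∪ {≥12}.
Each tail has probability (1 + 18 + 153 + 816 + 3060 + 8568 + 18564)/262144; doubling gives α = 62360/262144 = 7795/32768.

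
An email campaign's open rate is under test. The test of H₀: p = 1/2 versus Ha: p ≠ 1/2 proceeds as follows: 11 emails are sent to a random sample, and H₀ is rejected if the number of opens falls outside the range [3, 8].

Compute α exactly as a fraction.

67/1024

Under H₀, X ~ Binomial(11, 1/2); α is the probability of landing in either tail, P(X ≤ 2) + P(X ≥ 9).
Each tail has probability (1 + 11 + 55)/2048; doubling gives α = 134/2048 = 67/1024.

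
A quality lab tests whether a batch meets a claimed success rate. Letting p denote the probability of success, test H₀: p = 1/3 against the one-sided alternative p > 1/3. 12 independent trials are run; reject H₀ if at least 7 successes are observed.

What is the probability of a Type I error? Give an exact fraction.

The Type I error probability is α = P(X ≥ 7) computed under H₀, where X ~ Binomial(12, 1/3).
Adding the binomial terms for j = 7 through 12 with p = 1/3 yields 11771/177147.

11771/177147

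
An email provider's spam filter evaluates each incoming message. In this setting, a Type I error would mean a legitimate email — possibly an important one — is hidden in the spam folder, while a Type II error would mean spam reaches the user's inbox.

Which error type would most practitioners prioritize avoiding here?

Type I error

The Type I consequence (a legitimate email — possibly an important one — is hidden in the spam folder) is more severe than the Type II consequence (spam reaches the user's inbox).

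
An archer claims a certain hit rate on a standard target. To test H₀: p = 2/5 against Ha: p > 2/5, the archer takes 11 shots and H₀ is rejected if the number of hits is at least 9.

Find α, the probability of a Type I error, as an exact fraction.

57856/9765625

The Type I error probability is α = P(K ≥ 9) computed under H₀, where K ~ Binomial(11, 2/5).
Summing C(11,j)(2/5)^j(3/5)^{11−j} for j = 9,…,11 gives 57856/9765625.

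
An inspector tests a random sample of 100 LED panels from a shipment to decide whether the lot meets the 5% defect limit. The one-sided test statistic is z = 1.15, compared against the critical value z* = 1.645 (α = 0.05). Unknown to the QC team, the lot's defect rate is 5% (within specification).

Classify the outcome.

No error — this is a correct decision.

The conventional null hypothesis is that the lot's defect rate is 5% (within specification).
Since z = 1.15 ≤ z* = 1.645, H₀ is not rejected.
H₀ is true (actually the lot's defect rate is 5% (within specification)).
The decision matches the true state — no error.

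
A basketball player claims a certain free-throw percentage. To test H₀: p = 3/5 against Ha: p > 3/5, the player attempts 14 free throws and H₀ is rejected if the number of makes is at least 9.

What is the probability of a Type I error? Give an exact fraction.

2965421097/6103515625

Under H₀, X ~ Binomial(14, 3/5), and α = P(X ≥ 9).
Summing C(14,j)(3/5)^j(2/5)^{14−j} for j = 9,…,14 gives 2965421097/6103515625.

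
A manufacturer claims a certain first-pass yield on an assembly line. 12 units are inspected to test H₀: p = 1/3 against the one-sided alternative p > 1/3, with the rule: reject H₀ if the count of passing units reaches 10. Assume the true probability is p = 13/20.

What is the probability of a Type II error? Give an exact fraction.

β = P(fail to reject H₀ | Ha true) = P(Y ≤ 9 | p = 13/20), Y ~ Binomial(12, 13/20).
Adding the binomial probabilities P(Y=0)+…+P(Y=9) at p = 13/20 gives 695265215827749/819200000000000.

695265215827749/819200000000000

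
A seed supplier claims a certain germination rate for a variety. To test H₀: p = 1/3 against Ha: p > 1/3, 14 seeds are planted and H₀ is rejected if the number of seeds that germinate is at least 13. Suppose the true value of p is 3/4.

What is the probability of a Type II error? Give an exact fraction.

241331965/268435456

A Type II error is failing to reject when Ha holds: with p = 3/4, β = P(Y ≤ 12).
Summing C(14,j)·(3/4)^j·(1/4)^{14-j} for j = 0..12 gives 241331965/268435456.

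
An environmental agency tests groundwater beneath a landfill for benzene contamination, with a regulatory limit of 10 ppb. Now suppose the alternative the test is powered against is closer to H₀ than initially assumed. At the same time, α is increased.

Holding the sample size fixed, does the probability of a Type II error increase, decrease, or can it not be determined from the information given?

Cannot be determined from the information given.

The first change alone would make β increase; the second alone would make β decrease. Which effect dominates depends on the magnitudes, which are not given.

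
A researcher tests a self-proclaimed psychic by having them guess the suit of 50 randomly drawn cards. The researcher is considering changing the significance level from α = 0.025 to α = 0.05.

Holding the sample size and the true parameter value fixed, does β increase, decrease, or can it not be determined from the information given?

It decreases.

Relaxing α lowers the evidence threshold; under Ha, outcomes that previously fell short now trigger rejection.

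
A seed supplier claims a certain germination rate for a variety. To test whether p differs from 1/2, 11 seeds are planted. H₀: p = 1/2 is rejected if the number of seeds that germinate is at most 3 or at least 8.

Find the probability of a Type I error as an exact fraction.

29/128

α = P(X ≤ 3 or X ≥ 8 | p = 1/2), X ~ Binomial(11, 1/2).
Each tail has probability (1 + 11 + 55 + 165)/2048; doubling gives α = 464/2048 = 29/128.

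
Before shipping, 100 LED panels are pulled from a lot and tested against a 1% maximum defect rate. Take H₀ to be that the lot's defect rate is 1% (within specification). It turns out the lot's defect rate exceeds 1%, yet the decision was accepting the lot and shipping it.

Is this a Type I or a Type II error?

Type II error

'Accepting the lot and shipping it' corresponds to failing to reject H₀.
H₀ was not rejected but H₀ is false — a Type II error (false negative).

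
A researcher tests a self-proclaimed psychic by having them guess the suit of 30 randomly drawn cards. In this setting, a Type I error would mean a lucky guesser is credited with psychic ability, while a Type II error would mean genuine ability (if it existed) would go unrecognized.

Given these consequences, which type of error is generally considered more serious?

Type I error

The Type I consequence (a lucky guesser is credited with psychic ability) is more severe than the Type II consequence (genuine ability (if it existed) would go unrecognized).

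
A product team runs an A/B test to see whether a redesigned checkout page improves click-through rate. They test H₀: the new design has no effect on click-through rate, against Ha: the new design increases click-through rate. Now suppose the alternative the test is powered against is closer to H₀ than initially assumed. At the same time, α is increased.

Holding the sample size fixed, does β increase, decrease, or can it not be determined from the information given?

The first change alone would make β increase; the second alone would make β decrease. Which effect dominates depends on the magnitudes, which are not given.

Cannot be determined from the information given.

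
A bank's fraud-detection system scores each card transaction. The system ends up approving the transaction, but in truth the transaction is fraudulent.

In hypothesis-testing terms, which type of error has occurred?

Type II error

The null hypothesis here is that the transaction is legitimate.
'Approving the transaction' corresponds to failing to reject H₀.
H₀ was not rejected but H₀ is false — a Type II error (false negative).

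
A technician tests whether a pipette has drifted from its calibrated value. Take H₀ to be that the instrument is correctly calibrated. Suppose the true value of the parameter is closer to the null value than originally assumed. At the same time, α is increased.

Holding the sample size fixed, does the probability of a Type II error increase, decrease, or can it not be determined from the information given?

Cannot be determined from the information given.

The first change alone would make β increase; the second alone would make β decrease. Which effect dominates depends on the magnitudes, which are not given.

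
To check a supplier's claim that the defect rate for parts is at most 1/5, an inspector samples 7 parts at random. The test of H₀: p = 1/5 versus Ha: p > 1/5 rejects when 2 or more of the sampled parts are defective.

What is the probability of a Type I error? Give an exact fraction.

α = P(reject H₀ | H₀ true) = P(S ≥ 2 | p = 1/5), S ~ Binomial(7, 1/5).
α = 1 − P(S ≤ 1) = 1 − 45056/78125 = 33069/78125.

33069/78125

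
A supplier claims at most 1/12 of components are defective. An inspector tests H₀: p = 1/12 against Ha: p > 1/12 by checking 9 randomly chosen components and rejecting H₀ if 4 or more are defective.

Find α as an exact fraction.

The significance level is the probability, assuming p = 1/12, of seeing 4 or more defectives in 9 draws.
Computing the lower-tail complement: 1 − 1284381725/1289945088 = 5563363/1289945088.

5563363/1289945088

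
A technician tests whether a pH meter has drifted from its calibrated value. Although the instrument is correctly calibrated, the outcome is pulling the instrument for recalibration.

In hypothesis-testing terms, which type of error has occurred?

The null hypothesis here is that the instrument is correctly calibrated.
'Pulling the instrument for recalibration' corresponds to rejecting H₀.
H₀ was rejected but H₀ is true — a Type I error (false positive).

Type I error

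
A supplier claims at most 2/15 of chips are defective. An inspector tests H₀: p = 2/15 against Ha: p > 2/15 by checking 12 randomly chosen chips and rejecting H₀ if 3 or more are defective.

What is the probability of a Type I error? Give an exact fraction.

α = P(reject H₀ | H₀ true) = P(S ≥ 3 | p = 2/15), S ~ Binomial(12, 2/15).
Computing the lower-tail complement: 1 − 20540915285501/25949267578125 = 5408352292624/25949267578125.

5408352292624/25949267578125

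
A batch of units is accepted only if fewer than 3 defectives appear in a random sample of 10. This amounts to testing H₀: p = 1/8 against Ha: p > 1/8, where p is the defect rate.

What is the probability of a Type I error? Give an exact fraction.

Under H₀, X ~ Binomial(10, 1/8); the Type I error rate is P(X ≥ 3).
Via the complement, α = 1 − Σ_{j=0}^{2} C(10,j)(1/8)^j(7/8)^{10-j} = 32078615/268435456.

32078615/268435456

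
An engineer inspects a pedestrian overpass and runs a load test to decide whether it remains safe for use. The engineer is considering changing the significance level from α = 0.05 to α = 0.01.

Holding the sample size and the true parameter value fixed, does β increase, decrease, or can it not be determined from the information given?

Tightening α shrinks the rejection region. When Ha holds, fewer sample outcomes clear the stricter threshold, so more fall in the acceptance region.

It increases.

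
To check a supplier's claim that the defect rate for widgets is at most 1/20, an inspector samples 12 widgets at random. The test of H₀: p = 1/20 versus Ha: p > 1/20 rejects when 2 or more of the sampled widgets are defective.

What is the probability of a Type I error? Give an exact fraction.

484801974155211/4096000000000000

α = P(reject H₀ | H₀ true) = P(X ≥ 2 | p = 1/20), X ~ Binomial(12, 1/20).
Computing the lower-tail complement: 1 − 3611198025844789/4096000000000000 = 484801974155211/4096000000000000.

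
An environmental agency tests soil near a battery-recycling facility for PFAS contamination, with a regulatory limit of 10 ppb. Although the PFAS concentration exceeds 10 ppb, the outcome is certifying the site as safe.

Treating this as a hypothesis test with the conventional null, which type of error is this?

Type II error

The null hypothesis here is that the PFAS concentration is at or below 10 ppb (safe).
'Certifying the site as safe' corresponds to failing to reject H₀.
H₀ was not rejected but H₀ is false — a Type II error (false negative).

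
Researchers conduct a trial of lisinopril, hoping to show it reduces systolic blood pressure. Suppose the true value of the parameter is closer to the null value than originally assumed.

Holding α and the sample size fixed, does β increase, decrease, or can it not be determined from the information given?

A smaller departure from H₀ means the test statistic under Ha is distributed closer to where it would be under H₀; rejection becomes less likely.

It increases.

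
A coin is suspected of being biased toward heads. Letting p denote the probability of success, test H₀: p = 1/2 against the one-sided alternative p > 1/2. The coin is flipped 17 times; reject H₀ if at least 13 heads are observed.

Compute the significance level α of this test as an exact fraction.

Under H₀, S ~ Binomial(17, 1/2), and α = P(S ≥ 13).
That's C(17,13) + C(17,14) + C(17,15) + C(17,16) + C(17,17) over 2^17, i.e. (2380 + 680 + 136 + 17 + 1)/131072 = 3214/131072 = 1607/65536.

1607/65536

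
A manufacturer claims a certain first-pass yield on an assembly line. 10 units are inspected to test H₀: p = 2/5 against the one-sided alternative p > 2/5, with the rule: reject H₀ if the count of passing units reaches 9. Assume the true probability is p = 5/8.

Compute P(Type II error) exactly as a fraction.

1005382449/1073741824

Under the alternative p = 5/8, S ~ Binomial(10, 5/8); β is the probability the test does not reject, P(S < 9).
Summing C(10,j)·(5/8)^j·(3/8)^{10-j} for j = 0..8 gives 1005382449/1073741824.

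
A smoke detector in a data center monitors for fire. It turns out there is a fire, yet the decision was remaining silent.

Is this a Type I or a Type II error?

Type II error

The null hypothesis here is that there is no fire.
'Remaining silent' corresponds to failing to reject H₀.
H₀ was not rejected but H₀ is false — a Type II error (false negative).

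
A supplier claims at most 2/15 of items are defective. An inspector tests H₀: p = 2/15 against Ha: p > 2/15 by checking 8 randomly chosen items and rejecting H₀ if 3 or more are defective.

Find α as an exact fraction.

67527008/854296875

Under H₀, K ~ Binomial(8, 2/15); the Type I error rate is P(K ≥ 3).
Computing the lower-tail complement: 1 − 786769867/854296875 = 67527008/854296875.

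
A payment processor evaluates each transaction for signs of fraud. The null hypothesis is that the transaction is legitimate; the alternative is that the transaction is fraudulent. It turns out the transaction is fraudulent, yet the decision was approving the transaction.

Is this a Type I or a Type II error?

'Approving the transaction' corresponds to failing to reject H₀.
H₀ was not rejected but H₀ is false — a Type II error (false negative).

Type II error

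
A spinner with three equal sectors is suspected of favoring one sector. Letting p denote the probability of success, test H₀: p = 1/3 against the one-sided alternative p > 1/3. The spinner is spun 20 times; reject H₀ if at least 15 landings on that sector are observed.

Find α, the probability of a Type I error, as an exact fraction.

64841/387420489

The Type I error probability is α = P(K ≥ 15) computed under H₀, where K ~ Binomial(20, 1/3).
P(K ≥ 15) = Σ_{j=15}^{20} C(20,j)·(1/3)^j·(2/3)^{20-j} = 64841/387420489.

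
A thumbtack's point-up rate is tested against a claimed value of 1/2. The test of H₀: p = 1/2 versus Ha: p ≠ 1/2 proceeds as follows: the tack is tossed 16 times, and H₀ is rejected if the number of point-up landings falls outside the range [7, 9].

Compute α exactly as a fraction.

α = P(K ≤ 6 or K ≥ 10 | p = 1/2), K ~ Binomial(16, 1/2).
By symmetry, α = 2·P(K ≤ 6) = 2·(1 + 16 + 120 + 560 + 1820 + 4368 + 8008)/65536 = 29786/65536 = 14893/32768.

14893/32768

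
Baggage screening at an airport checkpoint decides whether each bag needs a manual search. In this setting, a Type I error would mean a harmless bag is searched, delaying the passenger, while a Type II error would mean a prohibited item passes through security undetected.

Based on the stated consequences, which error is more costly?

Type II error

The Type II consequence (a prohibited item passes through security undetected) is more severe than the Type I consequence (a harmless bag is searched, delaying the passenger).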